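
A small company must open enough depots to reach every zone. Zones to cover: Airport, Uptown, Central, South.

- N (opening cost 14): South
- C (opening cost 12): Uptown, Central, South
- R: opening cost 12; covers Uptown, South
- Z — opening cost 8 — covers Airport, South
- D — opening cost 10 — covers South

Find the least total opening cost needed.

This is a weighted set-cover instance.
Choose C and Z: together they cover Airport, Uptown, Central, South — every zone.
Total opening cost: 12 + 8 = 20.
No cover costs less than 20.

20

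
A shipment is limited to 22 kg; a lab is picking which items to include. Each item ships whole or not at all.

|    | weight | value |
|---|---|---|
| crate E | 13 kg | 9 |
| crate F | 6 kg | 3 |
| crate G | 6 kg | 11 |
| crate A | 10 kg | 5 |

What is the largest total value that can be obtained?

20

Allowing fractional choices, the relaxed optimum would be about 21.5, but items are indivisible.
crate F + crate G + crate A: weight 6 + 6 + 10 = 22 ≤ 22, value 3 + 11 + 5 = 19.
crate E + crate G: weight 13 + 6 = 19 ≤ 22, value 9 + 11 = 20.
crate G + crate A: weight 6 + 10 = 16 ≤ 22, value 11 + 5 = 16.
Best is crate E and crate G with total value 20.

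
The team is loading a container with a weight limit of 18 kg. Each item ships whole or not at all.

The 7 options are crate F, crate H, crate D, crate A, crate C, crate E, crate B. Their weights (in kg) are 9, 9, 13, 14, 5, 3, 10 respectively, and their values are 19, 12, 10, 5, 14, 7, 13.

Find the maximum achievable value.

crate F + crate C: weight 9 + 5 = 14 ≤ 18, value 19 + 14 = 33.
crate C + crate E + crate B: weight 5 + 3 + 10 = 18 ≤ 18, value 14 + 7 + 13 = 34.
crate F + crate C + crate E: weight 9 + 5 + 3 = 17 ≤ 18, value 19 + 14 + 7 = 40.
Best is crate F, crate C, and crate E with total value 40.

40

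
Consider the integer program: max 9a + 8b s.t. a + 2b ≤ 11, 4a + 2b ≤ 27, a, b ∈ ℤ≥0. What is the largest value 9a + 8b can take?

69

The continuous relaxation peaks at (5.33, 2.83) with value 70.67; rounding to a feasible lattice point costs some objective.
(a,b)=(5,3) is feasible, giving 69.
(a,b)=(6,1) is feasible, giving 62.
(a,b)=(5,2) is feasible, giving 61.
No feasible integer point exceeds 69.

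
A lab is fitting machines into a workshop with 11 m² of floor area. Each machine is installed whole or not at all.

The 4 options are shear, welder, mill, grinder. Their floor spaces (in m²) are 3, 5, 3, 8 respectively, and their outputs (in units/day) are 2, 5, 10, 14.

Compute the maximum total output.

Take mill and grinder: floor space 3 + 8 = 11 ≤ 11, output 10 + 14 = 24.
No other feasible combination does better.

24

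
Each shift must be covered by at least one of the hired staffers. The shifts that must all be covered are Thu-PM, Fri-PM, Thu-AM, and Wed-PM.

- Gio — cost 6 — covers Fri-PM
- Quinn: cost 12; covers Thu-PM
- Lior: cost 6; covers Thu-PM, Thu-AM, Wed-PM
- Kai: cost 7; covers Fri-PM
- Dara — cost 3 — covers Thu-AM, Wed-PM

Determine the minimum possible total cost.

12

The greedy cost-per-new-shift heuristic would pick Dara, Gio, and Lior for 15, but a cheaper cover exists.
Choose Gio and Lior: together they cover Thu-PM, Fri-PM, Thu-AM, Wed-PM — every shift.
Total cost: 6 + 6 = 12.
No cover costs less than 12.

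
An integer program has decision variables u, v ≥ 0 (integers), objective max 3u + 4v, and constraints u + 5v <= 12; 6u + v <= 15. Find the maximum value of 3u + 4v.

(u,v)=(2,2) is feasible, giving 14.
(u,v)=(1,2) is feasible, giving 11.
No feasible integer point exceeds 14.

14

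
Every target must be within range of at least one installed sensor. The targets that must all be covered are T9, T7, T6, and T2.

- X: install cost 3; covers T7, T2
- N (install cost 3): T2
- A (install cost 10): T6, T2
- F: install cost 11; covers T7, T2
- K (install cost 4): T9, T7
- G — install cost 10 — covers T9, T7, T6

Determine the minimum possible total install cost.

The greedy cost-per-new-target heuristic would pick X, K, and A for 17, but a cheaper cover exists.
Choose X and G: together they cover T9, T7, T6, T2 — every target.
Total install cost: 3 + 10 = 13.
No cover costs less than 13.

13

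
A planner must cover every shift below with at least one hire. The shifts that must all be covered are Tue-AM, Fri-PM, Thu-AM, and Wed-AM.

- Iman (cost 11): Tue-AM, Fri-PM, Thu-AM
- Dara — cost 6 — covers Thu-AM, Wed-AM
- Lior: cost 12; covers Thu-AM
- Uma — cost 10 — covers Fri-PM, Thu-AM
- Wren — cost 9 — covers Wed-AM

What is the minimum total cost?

17

Choose Iman and Dara: together they cover Tue-AM, Fri-PM, Thu-AM, Wed-AM — every shift.
Total cost: 11 + 6 = 17.
No cover costs less than 17.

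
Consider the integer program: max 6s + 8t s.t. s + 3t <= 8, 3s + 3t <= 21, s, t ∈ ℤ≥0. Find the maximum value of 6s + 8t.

42

Relaxing integrality, the LP optimum is 43.00 at (s,t) = (6.5, 0.5), which is not an integer point.
(s,t)=(7,0): 1·7+3·0=7≤8, 3·7+3·0=21≤21, objective 42.
(s,t)=(5,1): 1·5+3·1=8≤8, 3·5+3·1=18≤21, objective 38.
(s,t)=(6,0): 1·6+3·0=6≤8, 3·6+3·0=18≤21, objective 36.
Maximum is 42 at (s,t)=(7,0).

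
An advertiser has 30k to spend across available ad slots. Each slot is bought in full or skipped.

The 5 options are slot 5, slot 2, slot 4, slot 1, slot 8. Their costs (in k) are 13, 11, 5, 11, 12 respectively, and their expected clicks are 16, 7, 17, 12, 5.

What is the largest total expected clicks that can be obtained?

Allowing fractional choices, the relaxed optimum would be about 45.6, but ad slots are indivisible.
slot 5 + slot 2 + slot 4: cost 13 + 11 + 5 = 29 ≤ 30, expected clicks 16 + 7 + 17 = 40.
slot 5 + slot 4 + slot 8: cost 13 + 5 + 12 = 30 ≤ 30, expected clicks 16 + 17 + 5 = 38.
slot 5 + slot 4 + slot 1: cost 13 + 5 + 11 = 29 ≤ 30, expected clicks 16 + 17 + 12 = 45.
Best is slot 5, slot 4, and slot 1 with total expected clicks 45.

45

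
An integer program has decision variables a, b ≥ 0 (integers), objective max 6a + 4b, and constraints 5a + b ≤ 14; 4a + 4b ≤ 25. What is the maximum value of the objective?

28

(a,b)=(2,4): 5·2+1·4=14≤14, 4·2+4·4=24≤25, objective 28.
(a,b)=(1,5): 5·1+1·5=10≤14, 4·1+4·5=24≤25, objective 26.
(a,b)=(2,3): 5·2+1·3=13≤14, 4·2+4·3=20≤25, objective 24.
No feasible integer point exceeds 28.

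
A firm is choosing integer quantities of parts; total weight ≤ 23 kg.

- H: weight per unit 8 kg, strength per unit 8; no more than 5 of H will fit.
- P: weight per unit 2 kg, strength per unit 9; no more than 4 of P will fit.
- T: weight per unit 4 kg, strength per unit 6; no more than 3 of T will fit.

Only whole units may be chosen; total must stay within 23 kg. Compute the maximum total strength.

This is a bounded integer knapsack.
Take 4×P and 3×T: weight 20 ≤ 23, strength 4·9 + 3·6 = 54.
P has the best ratio (9/2) and is taken to its limit of 4; remaining capacity is filled optimally with the others.

54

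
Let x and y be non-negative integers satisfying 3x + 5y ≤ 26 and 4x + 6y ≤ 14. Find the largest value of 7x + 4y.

(x,y)=(3,0) is feasible, giving 21.
(x,y)=(2,1) is feasible, giving 18.
(x,y)=(2,0) is feasible, giving 14.
No feasible integer point exceeds 21.

21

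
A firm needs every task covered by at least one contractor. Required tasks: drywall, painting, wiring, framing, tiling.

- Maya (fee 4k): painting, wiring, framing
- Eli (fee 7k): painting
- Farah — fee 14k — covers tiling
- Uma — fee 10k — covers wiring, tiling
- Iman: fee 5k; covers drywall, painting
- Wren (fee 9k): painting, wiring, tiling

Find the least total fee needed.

18

Choose Maya, Iman, and Wren: together they cover drywall, painting, wiring, framing, tiling — every task.
Total fee: 4 + 5 + 9 = 18.
No cover costs less than 18.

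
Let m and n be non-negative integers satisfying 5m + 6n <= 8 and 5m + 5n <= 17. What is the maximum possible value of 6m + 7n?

The continuous relaxation peaks at (1.6, 0) with value 9.60; rounding to a feasible lattice point costs some objective.
(m,n)=(0,1): 5·0+6·1=6≤8, 5·0+5·1=5≤17, objective 7.
(m,n)=(1,0): 5·1+6·0=5≤8, 5·1+5·0=5≤17, objective 6.
(m,n)=(0,0): 5·0+6·0=0≤8, 5·0+5·0=0≤17, objective 0.
The best lattice point is (0,1), giving 7.

7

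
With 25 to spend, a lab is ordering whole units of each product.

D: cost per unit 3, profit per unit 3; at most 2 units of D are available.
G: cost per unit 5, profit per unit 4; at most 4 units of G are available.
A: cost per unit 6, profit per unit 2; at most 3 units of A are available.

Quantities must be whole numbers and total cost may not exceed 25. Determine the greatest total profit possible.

2×D and 3×G: cost 21 ≤ 25, profit 2·3 + 3·4 = 18.
1×D and 4×G: cost 23 ≤ 25, profit 1·3 + 4·4 = 19.
Best is 19.

19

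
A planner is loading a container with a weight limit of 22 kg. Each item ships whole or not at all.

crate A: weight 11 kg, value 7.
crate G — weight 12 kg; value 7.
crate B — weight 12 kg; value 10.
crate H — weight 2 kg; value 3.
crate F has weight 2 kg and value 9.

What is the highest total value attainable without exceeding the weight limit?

Allowing fractional choices, the relaxed optimum would be about 25.8, but items are indivisible.
crate A + crate H + crate F: weight 11 + 2 + 2 = 15 ≤ 22, value 7 + 3 + 9 = 19.
crate B + crate F: weight 12 + 2 = 14 ≤ 22, value 10 + 9 = 19.
crate B + crate H + crate F: weight 12 + 2 + 2 = 16 ≤ 22, value 10 + 3 + 9 = 22.
Best is crate B, crate H, and crate F with total value 22.

22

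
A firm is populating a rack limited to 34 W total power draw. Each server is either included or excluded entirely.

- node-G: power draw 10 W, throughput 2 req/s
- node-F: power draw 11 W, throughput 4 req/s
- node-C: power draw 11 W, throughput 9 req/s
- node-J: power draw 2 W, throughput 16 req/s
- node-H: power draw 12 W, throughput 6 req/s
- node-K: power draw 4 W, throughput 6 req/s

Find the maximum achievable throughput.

node-G + node-C + node-J + node-K: power draw 10 + 11 + 2 + 4 = 27 ≤ 34, throughput 2 + 9 + 16 + 6 = 33.
node-C + node-J + node-H + node-K: power draw 11 + 2 + 12 + 4 = 29 ≤ 34, throughput 9 + 16 + 6 + 6 = 37.
node-F + node-C + node-J + node-K: power draw 11 + 11 + 2 + 4 = 28 ≤ 34, throughput 4 + 9 + 16 + 6 = 35.
Best is node-C, node-J, node-H, and node-K with total throughput 37.

37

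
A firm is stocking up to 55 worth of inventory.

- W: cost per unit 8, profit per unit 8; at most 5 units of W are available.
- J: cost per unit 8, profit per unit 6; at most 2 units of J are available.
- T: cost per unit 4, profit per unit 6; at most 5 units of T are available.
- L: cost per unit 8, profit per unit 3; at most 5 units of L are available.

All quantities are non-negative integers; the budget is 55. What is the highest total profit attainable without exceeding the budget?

62

T has the best ratio (6/4); taking only T gives at most 5×6 = 30 (stopped by the supply cap of 5).
Mixing does better — 4×W and 5×T: cost 52 ≤ 55, profit 4·8 + 5·6 = 62.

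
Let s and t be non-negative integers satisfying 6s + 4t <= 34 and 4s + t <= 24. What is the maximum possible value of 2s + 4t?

(s,t)=(0,8): 6·0+4·8=32≤34, 4·0+1·8=8≤24, objective 32.
(s,t)=(1,7): 6·1+4·7=34≤34, 4·1+1·7=11≤24, objective 30.
(s,t)=(0,7): 6·0+4·7=28≤34, 4·0+1·7=7≤24, objective 28.
The best lattice point is (0,8), giving 32.

32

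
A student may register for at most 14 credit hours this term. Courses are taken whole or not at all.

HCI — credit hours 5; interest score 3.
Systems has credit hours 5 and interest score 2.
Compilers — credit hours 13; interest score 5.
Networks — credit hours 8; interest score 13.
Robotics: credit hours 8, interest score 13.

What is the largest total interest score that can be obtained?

Allowing fractional choices, the relaxed optimum would be about 22.8, but courses are indivisible.
HCI + Robotics: credit hours 5 + 8 = 13 ≤ 14, interest score 3 + 13 = 16.
HCI + Networks: credit hours 5 + 8 = 13 ≤ 14, interest score 3 + 13 = 16.
Systems + Networks: credit hours 5 + 8 = 13 ≤ 14, interest score 2 + 13 = 15.
The maximum interest score is 16; one optimal choice is HCI and Networks.

16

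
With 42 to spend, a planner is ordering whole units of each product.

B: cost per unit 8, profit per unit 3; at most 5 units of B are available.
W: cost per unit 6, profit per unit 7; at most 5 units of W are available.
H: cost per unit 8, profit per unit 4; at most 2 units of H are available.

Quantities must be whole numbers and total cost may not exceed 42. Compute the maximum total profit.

This is a bounded integer knapsack.
W has the best ratio (7/6); taking only W gives at most 5×7 = 35 (stopped by the supply cap of 5).
Mixing does better — 5×W and 1×H: cost 38 ≤ 42, profit 5·7 + 1·4 = 39.

39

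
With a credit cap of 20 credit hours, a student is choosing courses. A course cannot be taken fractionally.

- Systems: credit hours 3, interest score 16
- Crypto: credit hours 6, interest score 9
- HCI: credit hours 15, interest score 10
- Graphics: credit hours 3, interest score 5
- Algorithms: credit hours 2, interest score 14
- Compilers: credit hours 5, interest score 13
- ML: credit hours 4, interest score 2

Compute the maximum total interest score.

This is an integer program with binary decision variables.
Take Systems, Crypto, Graphics, Algorithms, and Compilers: credit hours 3 + 6 + 3 + 2 + 5 = 19 ≤ 20, interest score 16 + 9 + 5 + 14 + 13 = 57.
No other feasible combination does better.

57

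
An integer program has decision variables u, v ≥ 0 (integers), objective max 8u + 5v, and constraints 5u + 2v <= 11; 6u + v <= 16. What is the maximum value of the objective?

25

(u,v)=(0,5): 5·0+2·5=10≤11, 6·0+1·5=5≤16, objective 25.
(u,v)=(0,4): 5·0+2·4=8≤11, 6·0+1·4=4≤16, objective 20.
Maximum is 25 at (u,v)=(0,5).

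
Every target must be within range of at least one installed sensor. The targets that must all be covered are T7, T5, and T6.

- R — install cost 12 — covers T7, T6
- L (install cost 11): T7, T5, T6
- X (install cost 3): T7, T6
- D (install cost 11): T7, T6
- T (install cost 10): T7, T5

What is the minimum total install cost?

The greedy cost-per-new-target heuristic would pick X and T for 13, but a cheaper cover exists.
L alone covers T7, T5, T6 — every target.
Total install cost: 11.
No cover costs less than 11.

11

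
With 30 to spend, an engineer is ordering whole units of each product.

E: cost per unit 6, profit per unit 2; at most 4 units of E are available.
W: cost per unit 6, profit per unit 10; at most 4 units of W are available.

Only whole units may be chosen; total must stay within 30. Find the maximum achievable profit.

42

Take 1×E and 4×W: cost 30 ≤ 30, profit 1·2 + 4·10 = 42.
W has the best ratio (10/6) and is taken to its limit of 4; remaining capacity is filled optimally with the others.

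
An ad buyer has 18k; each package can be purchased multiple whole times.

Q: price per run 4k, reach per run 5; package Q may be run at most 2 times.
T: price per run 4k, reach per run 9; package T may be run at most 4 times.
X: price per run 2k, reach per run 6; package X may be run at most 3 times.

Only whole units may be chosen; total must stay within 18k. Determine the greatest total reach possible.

45

3×T and 3×X: price 18 ≤ 18, reach 3·9 + 3·6 = 45.
4×T and 1×X: price 18 ≤ 18, reach 4·9 + 1·6 = 42.
Best is 45.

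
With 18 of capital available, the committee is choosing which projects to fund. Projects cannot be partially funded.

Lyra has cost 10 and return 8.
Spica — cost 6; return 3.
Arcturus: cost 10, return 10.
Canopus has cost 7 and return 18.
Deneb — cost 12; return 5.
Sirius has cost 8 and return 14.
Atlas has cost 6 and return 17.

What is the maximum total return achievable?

35

Canopus + Sirius: cost 7 + 8 = 15 ≤ 18, return 18 + 14 = 32.
Canopus + Atlas: cost 7 + 6 = 13 ≤ 18, return 18 + 17 = 35.
Sirius + Atlas: cost 8 + 6 = 14 ≤ 18, return 14 + 17 = 31.
Best is Canopus and Atlas with total return 35.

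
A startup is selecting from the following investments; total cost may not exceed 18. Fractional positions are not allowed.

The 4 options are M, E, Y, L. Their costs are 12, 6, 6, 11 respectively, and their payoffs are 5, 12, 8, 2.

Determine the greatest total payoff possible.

20

Take E and Y: cost 6 + 6 = 12 ≤ 18, payoff 12 + 8 = 20.
No other feasible combination does better.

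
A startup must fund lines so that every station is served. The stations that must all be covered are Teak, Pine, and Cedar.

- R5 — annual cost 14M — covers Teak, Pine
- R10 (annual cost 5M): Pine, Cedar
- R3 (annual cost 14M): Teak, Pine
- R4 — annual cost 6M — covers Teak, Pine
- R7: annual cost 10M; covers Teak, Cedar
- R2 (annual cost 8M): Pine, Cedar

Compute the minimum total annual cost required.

11

Choose R10 and R4: together they cover Teak, Pine, Cedar — every station.
Total annual cost: 5 + 6 = 11.
No cover costs less than 11.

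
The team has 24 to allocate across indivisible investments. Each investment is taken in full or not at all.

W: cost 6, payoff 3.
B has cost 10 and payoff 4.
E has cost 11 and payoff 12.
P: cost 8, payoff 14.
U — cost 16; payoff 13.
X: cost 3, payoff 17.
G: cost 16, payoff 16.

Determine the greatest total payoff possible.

43

E + P + X: cost 11 + 8 + 3 = 22 ≤ 24, payoff 12 + 14 + 17 = 43.
W + P + X: cost 6 + 8 + 3 = 17 ≤ 24, payoff 3 + 14 + 17 = 34.
B + P + X: cost 10 + 8 + 3 = 21 ≤ 24, payoff 4 + 14 + 17 = 35.
Best is E, P, and X with total payoff 43.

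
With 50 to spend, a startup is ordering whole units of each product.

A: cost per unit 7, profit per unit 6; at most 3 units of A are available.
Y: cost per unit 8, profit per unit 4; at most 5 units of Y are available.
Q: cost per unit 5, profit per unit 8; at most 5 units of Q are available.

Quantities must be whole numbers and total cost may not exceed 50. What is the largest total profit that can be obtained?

This is a bounded integer knapsack.
3×A and 5×Q: cost 46 ≤ 50, profit 3·6 + 5·8 = 58.
2×A, 1×Y, and 5×Q: cost 47 ≤ 50, profit 2·6 + 1·4 + 5·8 = 56.
Best is 58.

58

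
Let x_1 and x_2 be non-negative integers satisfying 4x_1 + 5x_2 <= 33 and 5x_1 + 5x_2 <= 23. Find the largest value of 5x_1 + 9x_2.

(x_1,x_2)=(0,4) is feasible, giving 36.
(x_1,x_2)=(1,3) is feasible, giving 32.
(x_1,x_2)=(0,3) is feasible, giving 27.
Maximum is 36 at (x_1,x_2)=(0,4).

36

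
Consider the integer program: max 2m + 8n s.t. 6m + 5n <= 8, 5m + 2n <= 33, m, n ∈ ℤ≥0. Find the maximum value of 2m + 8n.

Relaxing integrality, the LP optimum is 12.80 at (m,n) = (0, 1.6), which is not an integer point.
(m,n)=(0,1): 6·0+5·1=5≤8, 5·0+2·1=2≤33, objective 8.
(m,n)=(1,0): 6·1+5·0=6≤8, 5·1+2·0=5≤33, objective 2.
No feasible integer point exceeds 8.

8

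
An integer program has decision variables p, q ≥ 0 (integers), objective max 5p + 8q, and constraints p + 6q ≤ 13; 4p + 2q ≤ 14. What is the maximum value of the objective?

23

Relaxing integrality, the LP optimum is 27.00 at (p,q) = (2.64, 1.73), which is not an integer point.
(p,q)=(3,1): 1·3+6·1=9≤13, 4·3+2·1=14≤14, objective 23.
(p,q)=(1,2): 1·1+6·2=13≤13, 4·1+2·2=8≤14, objective 21.
(p,q)=(2,1): 1·2+6·1=8≤13, 4·2+2·1=10≤14, objective 18.
(p,q)=(3,0): 1·3+6·0=3≤13, 4·3+2·0=12≤14, objective 15.
No feasible integer point exceeds 23.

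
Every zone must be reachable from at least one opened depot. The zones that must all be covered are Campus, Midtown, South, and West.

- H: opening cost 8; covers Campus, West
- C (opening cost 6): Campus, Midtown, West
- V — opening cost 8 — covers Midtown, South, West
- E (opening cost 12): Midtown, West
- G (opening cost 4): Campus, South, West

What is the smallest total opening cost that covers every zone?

Choose C and G: together they cover Campus, Midtown, South, West — every zone.
Total opening cost: 6 + 4 = 10.
No cover costs less than 10.

10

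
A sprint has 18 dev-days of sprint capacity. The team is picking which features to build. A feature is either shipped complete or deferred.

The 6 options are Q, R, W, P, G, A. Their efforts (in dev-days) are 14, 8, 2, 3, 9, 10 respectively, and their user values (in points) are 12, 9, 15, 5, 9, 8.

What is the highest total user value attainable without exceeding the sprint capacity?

This is a 0-1 knapsack instance.
Allowing fractional choices, the relaxed optimum would be about 34.0, but features are indivisible.
R + W + P: effort 8 + 2 + 3 = 13 ≤ 18, user value 9 + 15 + 5 = 29.
W + P + G: effort 2 + 3 + 9 = 14 ≤ 18, user value 15 + 5 + 9 = 29.
W + P + A: effort 2 + 3 + 10 = 15 ≤ 18, user value 15 + 5 + 8 = 28.
The maximum user value is 29; one optimal choice is R, W, and P.

29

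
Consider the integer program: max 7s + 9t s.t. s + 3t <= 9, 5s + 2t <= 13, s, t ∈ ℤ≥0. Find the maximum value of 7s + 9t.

(s,t)=(0,3): 1·0+3·3=9≤9, 5·0+2·3=6≤13, objective 27.
(s,t)=(1,2): 1·1+3·2=7≤9, 5·1+2·2=9≤13, objective 25.
Maximum is 27 at (s,t)=(0,3).

27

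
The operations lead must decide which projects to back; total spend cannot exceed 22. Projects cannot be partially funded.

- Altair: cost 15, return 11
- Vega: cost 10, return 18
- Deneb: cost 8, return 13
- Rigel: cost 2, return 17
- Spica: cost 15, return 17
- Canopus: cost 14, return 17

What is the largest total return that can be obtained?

Vega + Deneb + Rigel: cost 10 + 8 + 2 = 20 ≤ 22, return 18 + 13 + 17 = 48.
Vega + Rigel: cost 10 + 2 = 12 ≤ 22, return 18 + 17 = 35.
Best is Vega, Deneb, and Rigel with total return 48.

48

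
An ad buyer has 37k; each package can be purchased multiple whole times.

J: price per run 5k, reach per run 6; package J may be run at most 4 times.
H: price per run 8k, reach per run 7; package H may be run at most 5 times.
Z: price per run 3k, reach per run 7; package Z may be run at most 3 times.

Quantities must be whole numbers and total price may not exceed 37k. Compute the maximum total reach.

Z has the best ratio (7/3); taking only Z gives at most 3×7 = 21 (stopped by the supply cap of 3).
Mixing does better — 4×J, 1×H, and 3×Z: price 37 ≤ 37, reach 4·6 + 1·7 + 3·7 = 52.

52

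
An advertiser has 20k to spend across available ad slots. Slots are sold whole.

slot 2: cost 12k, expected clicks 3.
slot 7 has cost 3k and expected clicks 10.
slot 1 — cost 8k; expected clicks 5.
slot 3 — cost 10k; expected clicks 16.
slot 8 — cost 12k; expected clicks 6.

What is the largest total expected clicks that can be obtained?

26

Allowing fractional choices, the relaxed optimum would be about 30.4, but ad slots are indivisible.
slot 7 + slot 3: cost 3 + 10 = 13 ≤ 20, expected clicks 10 + 16 = 26.
slot 3: cost 10 ≤ 20, expected clicks 16.
slot 1 + slot 3: cost 8 + 10 = 18 ≤ 20, expected clicks 5 + 16 = 21.
Best is slot 7 and slot 3 with total expected clicks 26.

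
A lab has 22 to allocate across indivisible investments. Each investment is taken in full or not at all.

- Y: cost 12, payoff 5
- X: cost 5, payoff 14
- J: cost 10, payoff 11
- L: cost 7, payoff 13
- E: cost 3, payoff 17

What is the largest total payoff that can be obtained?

This is a 0-1 knapsack instance.
Allowing fractional choices, the relaxed optimum would be about 51.7, but investments are indivisible.
X + J + E: cost 5 + 10 + 3 = 18 ≤ 22, payoff 14 + 11 + 17 = 42.
X + L + E: cost 5 + 7 + 3 = 15 ≤ 22, payoff 14 + 13 + 17 = 44.
Best is X, L, and E with total payoff 44.

44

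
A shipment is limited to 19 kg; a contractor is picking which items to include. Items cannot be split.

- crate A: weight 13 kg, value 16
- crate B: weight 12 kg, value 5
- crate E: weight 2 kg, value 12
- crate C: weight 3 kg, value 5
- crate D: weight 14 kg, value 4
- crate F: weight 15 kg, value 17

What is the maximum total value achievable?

This is a 0-1 knapsack instance.
Allowing fractional choices, the relaxed optimum would be about 34.1, but items are indivisible.
crate A + crate E + crate C: weight 13 + 2 + 3 = 18 ≤ 19, value 16 + 12 + 5 = 33.
crate A + crate E: weight 13 + 2 = 15 ≤ 19, value 16 + 12 = 28.
crate E + crate F: weight 2 + 15 = 17 ≤ 19, value 12 + 17 = 29.
Best is crate A, crate E, and crate C with total value 33.

33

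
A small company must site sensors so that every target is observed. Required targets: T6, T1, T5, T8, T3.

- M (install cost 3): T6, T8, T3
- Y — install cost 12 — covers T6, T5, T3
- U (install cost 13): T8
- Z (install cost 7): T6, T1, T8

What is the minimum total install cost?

19

This is an integer covering problem.
The greedy cost-per-new-target heuristic would pick M, Z, and Y for 22, but a cheaper cover exists.
Choose Y and Z: together they cover T6, T1, T5, T8, T3 — every target.
Total install cost: 12 + 7 = 19.
No cover costs less than 19.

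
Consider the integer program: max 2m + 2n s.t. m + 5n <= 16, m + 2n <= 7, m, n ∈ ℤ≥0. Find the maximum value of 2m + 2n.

14

(m,n)=(7,0): 1·7+5·0=7≤16, 1·7+2·0=7≤7, objective 14.
(m,n)=(6,0): 1·6+5·0=6≤16, 1·6+2·0=6≤7, objective 12.
The best lattice point is (7,0), giving 14.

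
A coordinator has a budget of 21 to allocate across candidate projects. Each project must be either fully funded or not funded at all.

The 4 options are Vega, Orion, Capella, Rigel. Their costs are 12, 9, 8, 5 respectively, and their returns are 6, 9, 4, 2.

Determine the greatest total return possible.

This is an integer program with binary decision variables.
Orion + Capella: cost 9 + 8 = 17 ≤ 21, return 9 + 4 = 13.
Vega + Orion: cost 12 + 9 = 21 ≤ 21, return 6 + 9 = 15.
Orion + Rigel: cost 9 + 5 = 14 ≤ 21, return 9 + 2 = 11.
Best is Vega and Orion with total return 15.

15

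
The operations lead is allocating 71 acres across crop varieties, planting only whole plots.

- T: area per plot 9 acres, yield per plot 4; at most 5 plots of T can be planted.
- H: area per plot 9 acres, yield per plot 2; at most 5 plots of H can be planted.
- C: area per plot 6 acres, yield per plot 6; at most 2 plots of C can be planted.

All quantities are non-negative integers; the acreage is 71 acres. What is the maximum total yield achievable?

This is a bounded integer knapsack.
Take 5×T, 1×H, and 2×C: area 66 ≤ 71, yield 5·4 + 1·2 + 2·6 = 34.
C has the best ratio (6/6) and is taken to its limit of 2; remaining capacity is filled optimally with the others.

34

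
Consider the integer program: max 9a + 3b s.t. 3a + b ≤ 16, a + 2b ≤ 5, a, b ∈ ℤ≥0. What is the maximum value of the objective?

45

(a,b)=(5,0): 3·5+1·0=15≤16, 1·5+2·0=5≤5, objective 45.
(a,b)=(4,0): 3·4+1·0=12≤16, 1·4+2·0=4≤5, objective 36.
No feasible integer point exceeds 45.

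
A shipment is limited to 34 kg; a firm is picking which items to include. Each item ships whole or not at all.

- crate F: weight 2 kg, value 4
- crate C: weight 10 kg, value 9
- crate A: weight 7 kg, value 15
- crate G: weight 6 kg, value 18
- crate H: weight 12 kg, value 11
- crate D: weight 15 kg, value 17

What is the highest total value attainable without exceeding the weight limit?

54

Take crate F, crate A, crate G, and crate D: weight 2 + 7 + 6 + 15 = 30 ≤ 34, value 4 + 15 + 18 + 17 = 54.
No other feasible combination does better.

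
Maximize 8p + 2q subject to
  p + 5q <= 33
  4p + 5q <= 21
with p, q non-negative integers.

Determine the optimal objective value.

Relaxing integrality, the LP optimum is 42.00 at (p,q) = (5.25, 0), which is not an integer point.
(p,q)=(5,0): 1·5+5·0=5≤33, 4·5+5·0=20≤21, objective 40.
(p,q)=(4,1): 1·4+5·1=9≤33, 4·4+5·1=21≤21, objective 34.
(p,q)=(4,0): 1·4+5·0=4≤33, 4·4+5·0=16≤21, objective 32.
Maximum is 40 at (p,q)=(5,0).

40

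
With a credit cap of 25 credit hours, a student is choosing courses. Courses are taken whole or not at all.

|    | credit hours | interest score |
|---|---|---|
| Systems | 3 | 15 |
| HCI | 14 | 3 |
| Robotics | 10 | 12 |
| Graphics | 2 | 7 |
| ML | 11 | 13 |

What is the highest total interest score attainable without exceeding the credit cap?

Treat it as a binary knapsack problem.
Allowing fractional choices, the relaxed optimum would be about 45.8, but courses are indivisible.
Systems + Robotics + ML: credit hours 3 + 10 + 11 = 24 ≤ 25, interest score 15 + 12 + 13 = 40.
Systems + Graphics + ML: credit hours 3 + 2 + 11 = 16 ≤ 25, interest score 15 + 7 + 13 = 35.
Systems + Robotics + Graphics: credit hours 3 + 10 + 2 = 15 ≤ 25, interest score 15 + 12 + 7 = 34.
Best is Systems, Robotics, and ML with total interest score 40.

40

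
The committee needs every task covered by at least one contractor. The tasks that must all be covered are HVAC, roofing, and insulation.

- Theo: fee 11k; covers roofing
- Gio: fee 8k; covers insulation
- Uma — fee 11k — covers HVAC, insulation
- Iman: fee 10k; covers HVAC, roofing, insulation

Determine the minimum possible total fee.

10

Iman alone covers HVAC, roofing, insulation — every task.
Total fee: 10.
No cover costs less than 10.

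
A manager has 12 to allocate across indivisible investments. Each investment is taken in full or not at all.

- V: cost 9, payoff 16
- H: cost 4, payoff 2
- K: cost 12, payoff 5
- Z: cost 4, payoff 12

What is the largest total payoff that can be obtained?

Allowing fractional choices, the relaxed optimum would be about 26.2, but investments are indivisible.
Z: cost 4 ≤ 12, payoff 12.
V: cost 9 ≤ 12, payoff 16.
H + Z: cost 4 + 4 = 8 ≤ 12, payoff 2 + 12 = 14.
Best is V with total payoff 16.

16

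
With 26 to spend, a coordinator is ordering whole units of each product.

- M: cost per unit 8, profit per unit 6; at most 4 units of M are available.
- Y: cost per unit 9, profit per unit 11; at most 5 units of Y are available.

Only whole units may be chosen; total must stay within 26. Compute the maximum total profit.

Y has the best ratio (11/9); taking only Y gives at most 2×11 = 22 (stopped by the cost limit).
Mixing does better — 1×M and 2×Y: cost 26 ≤ 26, profit 1·6 + 2·11 = 28.

28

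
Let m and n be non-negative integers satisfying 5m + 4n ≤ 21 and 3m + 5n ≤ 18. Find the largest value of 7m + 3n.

The continuous relaxation peaks at (4.2, 0) with value 29.40; rounding to a feasible lattice point costs some objective.
(m,n)=(4,0): 5·4+4·0=20≤21, 3·4+5·0=12≤18, objective 28.
(m,n)=(3,1): 5·3+4·1=19≤21, 3·3+5·1=14≤18, objective 24.
(m,n)=(3,0): 5·3+4·0=15≤21, 3·3+5·0=9≤18, objective 21.
No feasible integer point exceeds 28.

28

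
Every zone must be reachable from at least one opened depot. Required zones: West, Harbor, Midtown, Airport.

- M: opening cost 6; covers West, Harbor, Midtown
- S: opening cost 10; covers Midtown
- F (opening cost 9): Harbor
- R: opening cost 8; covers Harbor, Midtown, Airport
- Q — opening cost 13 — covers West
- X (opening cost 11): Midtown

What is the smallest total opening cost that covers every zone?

14

Choose M and R: together they cover West, Harbor, Midtown, Airport — every zone.
Total opening cost: 6 + 8 = 14.
No cover costs less than 14.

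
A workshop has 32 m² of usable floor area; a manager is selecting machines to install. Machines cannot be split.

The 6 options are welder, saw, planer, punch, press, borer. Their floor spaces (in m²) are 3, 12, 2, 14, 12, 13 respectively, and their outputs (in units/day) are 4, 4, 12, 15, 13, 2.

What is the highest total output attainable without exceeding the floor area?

Treat it as a binary knapsack problem.
Take welder, planer, punch, and press: floor space 3 + 2 + 14 + 12 = 31 ≤ 32, output 4 + 12 + 15 + 13 = 44.
No other feasible combination does better.

44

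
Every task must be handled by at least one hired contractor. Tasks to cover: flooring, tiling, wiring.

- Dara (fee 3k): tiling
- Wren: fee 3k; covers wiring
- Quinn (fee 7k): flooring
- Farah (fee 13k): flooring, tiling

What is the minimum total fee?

13

This is a weighted set-cover instance.
Choose Dara, Wren, and Quinn: together they cover flooring, tiling, wiring — every task.
Total fee: 3 + 3 + 7 = 13.
No cover costs less than 13.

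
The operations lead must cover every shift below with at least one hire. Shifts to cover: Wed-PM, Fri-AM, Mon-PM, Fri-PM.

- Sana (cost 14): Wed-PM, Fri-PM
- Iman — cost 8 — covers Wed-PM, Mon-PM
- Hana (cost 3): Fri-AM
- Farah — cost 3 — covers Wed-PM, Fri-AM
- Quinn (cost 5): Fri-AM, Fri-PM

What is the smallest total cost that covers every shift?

This is an integer covering problem.
The greedy cost-per-new-shift heuristic would pick Farah, Quinn, and Iman for 16, but a cheaper cover exists.
Choose Iman and Quinn: together they cover Wed-PM, Fri-AM, Mon-PM, Fri-PM — every shift.
Total cost: 8 + 5 = 13.
No cover costs less than 13.

13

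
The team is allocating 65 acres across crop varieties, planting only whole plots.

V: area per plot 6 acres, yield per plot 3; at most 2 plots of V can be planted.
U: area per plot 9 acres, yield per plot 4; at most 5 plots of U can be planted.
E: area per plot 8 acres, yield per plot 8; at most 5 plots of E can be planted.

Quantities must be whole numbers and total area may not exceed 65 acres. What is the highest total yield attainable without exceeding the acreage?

2×V, 1×U, and 5×E: area 61 ≤ 65, yield 2·3 + 1·4 + 5·8 = 50.
1×V, 2×U, and 5×E: area 64 ≤ 65, yield 1·3 + 2·4 + 5·8 = 51.
Best is 51.

51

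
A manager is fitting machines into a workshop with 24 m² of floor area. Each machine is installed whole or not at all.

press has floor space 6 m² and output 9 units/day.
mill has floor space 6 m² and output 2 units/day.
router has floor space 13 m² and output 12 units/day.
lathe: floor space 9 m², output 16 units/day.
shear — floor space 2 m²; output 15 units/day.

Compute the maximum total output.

This is a 0-1 knapsack instance.
press + lathe + shear: floor space 6 + 9 + 2 = 17 ≤ 24, output 9 + 16 + 15 = 40.
press + mill + lathe + shear: floor space 6 + 6 + 9 + 2 = 23 ≤ 24, output 9 + 2 + 16 + 15 = 42.
router + lathe + shear: floor space 13 + 9 + 2 = 24 ≤ 24, output 12 + 16 + 15 = 43.
Best is router, lathe, and shear with total output 43.

43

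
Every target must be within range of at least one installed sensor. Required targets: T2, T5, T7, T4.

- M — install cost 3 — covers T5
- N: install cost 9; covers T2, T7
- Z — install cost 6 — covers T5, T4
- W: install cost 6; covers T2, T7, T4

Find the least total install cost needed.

9

Choose M and W: together they cover T2, T5, T7, T4 — every target.
Total install cost: 3 + 6 = 9.
No cover costs less than 9.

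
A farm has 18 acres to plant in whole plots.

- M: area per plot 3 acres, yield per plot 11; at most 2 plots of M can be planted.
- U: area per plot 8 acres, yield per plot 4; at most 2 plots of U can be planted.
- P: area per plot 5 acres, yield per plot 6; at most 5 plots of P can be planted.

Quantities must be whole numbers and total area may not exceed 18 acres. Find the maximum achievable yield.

This is a bounded integer knapsack.
Take 2×M and 2×P: area 16 ≤ 18, yield 2·11 + 2·6 = 34.
M has the best ratio (11/3) and is taken to its limit of 2; remaining capacity is filled optimally with the others.

34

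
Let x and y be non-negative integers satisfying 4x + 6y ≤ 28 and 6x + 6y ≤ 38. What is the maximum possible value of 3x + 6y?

27

The continuous relaxation peaks at (0, 4.67) with value 28.00; rounding to a feasible lattice point costs some objective.
(x,y)=(1,4): 4·1+6·4=28≤28, 6·1+6·4=30≤38, objective 27.
(x,y)=(0,4): 4·0+6·4=24≤28, 6·0+6·4=24≤38, objective 24.
(x,y)=(2,3): 4·2+6·3=26≤28, 6·2+6·3=30≤38, objective 24.
(x,y)=(1,3): 4·1+6·3=22≤28, 6·1+6·3=24≤38, objective 21.
No feasible integer point exceeds 27.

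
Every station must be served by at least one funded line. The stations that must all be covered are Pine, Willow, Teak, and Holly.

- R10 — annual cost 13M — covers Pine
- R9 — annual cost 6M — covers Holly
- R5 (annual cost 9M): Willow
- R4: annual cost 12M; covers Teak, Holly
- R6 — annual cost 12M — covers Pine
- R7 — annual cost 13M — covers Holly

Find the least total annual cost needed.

The greedy cost-per-new-station heuristic would pick R9, R5, R4, and R6 for 39, but a cheaper cover exists.
Choose R5, R4, and R6: together they cover Pine, Willow, Teak, Holly — every station.
Total annual cost: 9 + 12 + 12 = 33.
No cover costs less than 33.

33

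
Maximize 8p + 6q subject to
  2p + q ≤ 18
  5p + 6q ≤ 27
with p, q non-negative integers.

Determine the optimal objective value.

40

The continuous relaxation peaks at (5.4, 0) with value 43.20; rounding to a feasible lattice point costs some objective.
(p,q)=(5,0): 2·5+1·0=10≤18, 5·5+6·0=25≤27, objective 40.
(p,q)=(4,1): 2·4+1·1=9≤18, 5·4+6·1=26≤27, objective 38.
(p,q)=(4,0): 2·4+1·0=8≤18, 5·4+6·0=20≤27, objective 32.
The best lattice point is (5,0), giving 40.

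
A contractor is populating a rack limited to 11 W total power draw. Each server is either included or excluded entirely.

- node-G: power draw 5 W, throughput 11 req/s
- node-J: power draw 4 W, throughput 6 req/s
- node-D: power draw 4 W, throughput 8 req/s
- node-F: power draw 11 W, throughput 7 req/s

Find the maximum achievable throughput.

Allowing fractional choices, the relaxed optimum would be about 22.0, but servers are indivisible.
node-G + node-D: power draw 5 + 4 = 9 ≤ 11, throughput 11 + 8 = 19.
node-G + node-J: power draw 5 + 4 = 9 ≤ 11, throughput 11 + 6 = 17.
node-J + node-D: power draw 4 + 4 = 8 ≤ 11, throughput 6 + 8 = 14.
Best is node-G and node-D with total throughput 19.

19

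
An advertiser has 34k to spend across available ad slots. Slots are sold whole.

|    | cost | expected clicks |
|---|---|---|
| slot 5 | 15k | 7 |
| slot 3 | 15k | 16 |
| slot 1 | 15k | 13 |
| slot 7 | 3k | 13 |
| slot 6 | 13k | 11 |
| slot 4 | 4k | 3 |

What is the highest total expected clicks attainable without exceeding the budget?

Take slot 3, slot 1, and slot 7: cost 15 + 15 + 3 = 33 ≤ 34, expected clicks 16 + 13 + 13 = 42.
No other feasible combination does better.

42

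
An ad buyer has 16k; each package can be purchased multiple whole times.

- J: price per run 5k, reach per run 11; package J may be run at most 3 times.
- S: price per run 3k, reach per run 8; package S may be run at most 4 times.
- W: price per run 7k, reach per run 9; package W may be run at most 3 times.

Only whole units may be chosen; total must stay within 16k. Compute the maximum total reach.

38

This is a bounded integer knapsack.
S has the best ratio (8/3); taking only S gives at most 4×8 = 32 (stopped by the supply cap of 4).
Mixing does better — 2×J and 2×S: price 16 ≤ 16, reach 2·11 + 2·8 = 38.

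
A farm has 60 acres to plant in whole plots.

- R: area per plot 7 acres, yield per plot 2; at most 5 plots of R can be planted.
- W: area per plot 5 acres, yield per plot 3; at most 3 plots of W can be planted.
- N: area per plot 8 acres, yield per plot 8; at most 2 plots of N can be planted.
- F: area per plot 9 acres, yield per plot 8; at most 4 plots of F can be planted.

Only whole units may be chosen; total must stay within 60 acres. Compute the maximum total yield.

This is a bounded integer knapsack.
N has the best ratio (8/8); taking only N gives at most 2×8 = 16 (stopped by the supply cap of 2).
Mixing does better — 1×W, 2×N, and 4×F: area 57 ≤ 60, yield 1·3 + 2·8 + 4·8 = 51.

51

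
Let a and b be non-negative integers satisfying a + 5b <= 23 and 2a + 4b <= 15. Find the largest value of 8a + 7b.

The continuous relaxation peaks at (7.5, 0) with value 60.00; rounding to a feasible lattice point costs some objective.
(a,b)=(7,0): 1·7+5·0=7≤23, 2·7+4·0=14≤15, objective 56.
(a,b)=(6,0): 1·6+5·0=6≤23, 2·6+4·0=12≤15, objective 48.
The best lattice point is (7,0), giving 56.

56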